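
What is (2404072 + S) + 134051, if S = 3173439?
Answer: 5711562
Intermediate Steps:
(2404072 + S) + 134051 = (2404072 + 3173439) + 134051 = 5577511 + 134051 = 5711562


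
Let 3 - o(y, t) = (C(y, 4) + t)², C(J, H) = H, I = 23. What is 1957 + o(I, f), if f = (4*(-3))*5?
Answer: -1176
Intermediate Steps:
f = -60 (f = -12*5 = -60)
o(y, t) = 3 - (4 + t)²
1957 + o(I, f) = 1957 + (3 - (4 - 60)²) = 1957 + (3 - 1*(-56)²) = 1957 + (3 - 1*3136) = 1957 + (3 - 3136) = 1957 - 3133 = -1176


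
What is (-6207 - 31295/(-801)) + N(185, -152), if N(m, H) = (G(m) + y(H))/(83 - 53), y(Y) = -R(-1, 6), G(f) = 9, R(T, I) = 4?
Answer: -9880757/1602 ≈ -6167.8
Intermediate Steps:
y(Y) = -4 (y(Y) = -1*4 = -4)
N(m, H) = 1/6 (N(m, H) = (9 - 4)/(83 - 53) = 5/30 = 5*(1/30) = 1/6)
(-6207 - 31295/(-801)) + N(185, -152) = (-6207 - 31295/(-801)) + 1/6 = (-6207 - 31295*(-1/801)) + 1/6 = (-6207 + 31295/801) + 1/6 = -4940512/801 + 1/6 = -9880757/1602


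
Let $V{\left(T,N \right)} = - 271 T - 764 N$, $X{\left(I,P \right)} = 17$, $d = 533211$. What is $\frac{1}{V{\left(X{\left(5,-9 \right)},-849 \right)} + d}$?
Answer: $\frac{1}{1177240} \approx 8.4944 \cdot 10^{-7}$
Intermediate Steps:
$V{\left(T,N \right)} = - 764 N - 271 T$
$\frac{1}{V{\left(X{\left(5,-9 \right)},-849 \right)} + d} = \frac{1}{\left(\left(-764\right) \left(-849\right) - 4607\right) + 533211} = \frac{1}{\left(648636 - 4607\right) + 533211} = \frac{1}{644029 + 533211} = \frac{1}{1177240}$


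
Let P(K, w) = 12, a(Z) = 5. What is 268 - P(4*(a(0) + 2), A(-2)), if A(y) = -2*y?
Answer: 256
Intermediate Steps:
268 - P(4*(a(0) + 2), A(-2)) = 268 - 1*12 = 268 - 12 = 256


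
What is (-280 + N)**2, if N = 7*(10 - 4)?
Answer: 56644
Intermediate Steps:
N = 42 (N = 7*6 = 42)
(-280 + N)**2 = (-280 + 42)**2 = (-238)**2 = 56644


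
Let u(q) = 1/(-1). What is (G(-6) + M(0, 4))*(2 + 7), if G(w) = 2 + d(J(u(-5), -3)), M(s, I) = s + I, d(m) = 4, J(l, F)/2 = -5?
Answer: 90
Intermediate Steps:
u(q) = -1
J(l, F) = -10 (J(l, F) = 2*(-5) = -10)
M(s, I) = I + s
G(w) = 6 (G(w) = 2 + 4 = 6)
(G(-6) + M(0, 4))*(2 + 7) = (6 + (4 + 0))*(2 + 7) = (6 + 4)*9 = 10*9 = 90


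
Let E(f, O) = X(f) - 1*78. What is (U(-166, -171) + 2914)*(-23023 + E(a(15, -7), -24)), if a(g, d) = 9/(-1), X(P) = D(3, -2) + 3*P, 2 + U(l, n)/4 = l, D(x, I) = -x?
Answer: -51859702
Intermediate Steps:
U(l, n) = -8 + 4*l
X(P) = -3 + 3*P (X(P) = -1*3 + 3*P = -3 + 3*P)
a(g, d) = -9 (a(g, d) = 9*(-1) = -9)
E(f, O) = -81 + 3*f (E(f, O) = (-3 + 3*f) - 1*78 = (-3 + 3*f) - 78 = -81 + 3*f)
(U(-166, -171) + 2914)*(-23023 + E(a(15, -7), -24)) = ((-8 + 4*(-166)) + 2914)*(-23023 + (-81 + 3*(-9))) = ((-8 - 664) + 2914)*(-23023 + (-81 - 27)) = (-672 + 2914)*(-23023 - 108) = 2242*(-23131) = -51859702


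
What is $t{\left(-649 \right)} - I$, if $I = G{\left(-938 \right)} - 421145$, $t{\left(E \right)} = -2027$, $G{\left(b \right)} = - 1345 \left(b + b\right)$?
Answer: $-2104102$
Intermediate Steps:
$G{\left(b \right)} = - 2690 b$ ($G{\left(b \right)} = - 1345 \cdot 2 b = - 2690 b$)
$I = 2102075$ ($I = \left(-2690\right) \left(-938\right) - 421145 = 2523220 - 421145 = 2102075$)
$t{\left(-649 \right)} - I = -2027 - 2102075 = -2104102$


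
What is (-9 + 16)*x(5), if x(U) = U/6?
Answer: 35/6 ≈ 5.8333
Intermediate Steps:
x(U) = U/6 (x(U) = U*(⅙) = U/6)
(-9 + 16)*x(5) = (-9 + 16)*((⅙)*5) = 7*(⅚) = 35/6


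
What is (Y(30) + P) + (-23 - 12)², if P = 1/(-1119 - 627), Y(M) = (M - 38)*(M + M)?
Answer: 1300769/1746 ≈ 745.00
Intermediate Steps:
Y(M) = 2*M*(-38 + M) (Y(M) = (-38 + M)*(2*M) = 2*M*(-38 + M))
P = -1/1746 (P = 1/(-1746) = -1/1746 ≈ -0.00057274)
(Y(30) + P) + (-23 - 12)² = (2*30*(-38 + 30) - 1/1746) + (-23 - 12)² = (2*30*(-8) - 1/1746) + (-35)² = (-480 - 1/1746) + 1225 = -838081/1746 + 1225 = 1300769/1746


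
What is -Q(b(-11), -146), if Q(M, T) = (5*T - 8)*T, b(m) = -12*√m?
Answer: -107748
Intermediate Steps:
Q(M, T) = T*(-8 + 5*T) (Q(M, T) = (-8 + 5*T)*T = T*(-8 + 5*T))
-Q(b(-11), -146) = -(-146)*(-8 + 5*(-146)) = -(-146)*(-8 - 730) = -(-146)*(-738) = -1*107748 = -107748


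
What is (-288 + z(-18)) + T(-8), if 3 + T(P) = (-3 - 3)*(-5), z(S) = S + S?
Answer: -297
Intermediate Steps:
z(S) = 2*S
T(P) = 27 (T(P) = -3 + (-3 - 3)*(-5) = -3 - 6*(-5) = -3 + 30 = 27)
(-288 + z(-18)) + T(-8) = (-288 + 2*(-18)) + 27 = (-288 - 36) + 27 = -324 + 27 = -297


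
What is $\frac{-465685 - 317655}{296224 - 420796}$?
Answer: $\frac{195835}{31143} \approx 6.2883$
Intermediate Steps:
$\frac{-465685 - 317655}{296224 - 420796} = - \frac{783340}{-124572} = \left(-783340\right) \left(- \frac{1}{124572}\right) = \frac{195835}{31143}$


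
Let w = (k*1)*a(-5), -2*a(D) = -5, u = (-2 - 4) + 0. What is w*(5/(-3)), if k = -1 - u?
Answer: -125/6 ≈ -20.833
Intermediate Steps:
u = -6 (u = -6 + 0 = -6)
k = 5 (k = -1 - 1*(-6) = -1 + 6 = 5)
a(D) = 5/2 (a(D) = -½*(-5) = 5/2)
w = 25/2 (w = (5*1)*(5/2) = 5*(5/2) = 25/2 ≈ 12.500)
w*(5/(-3)) = 25*(5/(-3))/2 = 25*(5*(-⅓))/2 = (25/2)*(-5/3) = -125/6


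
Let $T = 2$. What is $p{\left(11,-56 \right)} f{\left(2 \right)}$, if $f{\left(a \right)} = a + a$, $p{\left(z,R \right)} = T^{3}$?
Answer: $32$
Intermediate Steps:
$p{\left(z,R \right)} = 8$ ($p{\left(z,R \right)} = 2^{3} = 8$)
$f{\left(a \right)} = 2 a$
$p{\left(11,-56 \right)} f{\left(2 \right)} = 8 \cdot 2 \cdot 2 = 8 \cdot 4 = 32$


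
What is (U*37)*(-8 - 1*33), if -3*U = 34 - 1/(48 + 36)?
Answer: 4331035/252 ≈ 17187.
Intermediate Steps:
U = -2855/252 (U = -(34 - 1/(48 + 36))/3 = -(34 - 1/84)/3 = -1/3*2855/84 = -2855/252 ≈ -11.329)
(U*37)*(-8 - 1*33) = (-2855/252*37)*(-8 - 1*33) = -105635*(-8 - 33)/252 = -105635/252*(-41) = 4331035/252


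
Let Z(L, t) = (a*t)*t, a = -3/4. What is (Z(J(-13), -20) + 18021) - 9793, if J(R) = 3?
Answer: 7928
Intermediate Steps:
a = -¾ (a = -3*¼ = -¾ ≈ -0.75000)
Z(L, t) = -3*t²/4 (Z(L, t) = (-3*t/4)*t = -3*t²/4)
(Z(J(-13), -20) + 18021) - 9793 = (-¾*(-20)² + 18021) - 9793 = (-¾*400 + 18021) - 9793 = (-300 + 18021) - 9793 = 17721 - 9793 = 7928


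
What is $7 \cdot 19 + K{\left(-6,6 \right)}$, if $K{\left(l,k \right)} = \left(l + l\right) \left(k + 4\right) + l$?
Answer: $7$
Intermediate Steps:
$K{\left(l,k \right)} = l + 2 l \left(4 + k\right)$ ($K{\left(l,k \right)} = 2 l \left(4 + k\right) + l = l + 2 l \left(4 + k\right)$)
$7 \cdot 19 + K{\left(-6,6 \right)} = 7 \cdot 19 - 6 \left(9 + 2 \cdot 6\right) = 133 - 6 \left(9 + 12\right) = 133 - 126 = 7$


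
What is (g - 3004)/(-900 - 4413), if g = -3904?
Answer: 628/483 ≈ 1.3002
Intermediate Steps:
(g - 3004)/(-900 - 4413) = (-3904 - 3004)/(-900 - 4413) = -6908/(-5313) = -6908*(-1/5313) = 628/483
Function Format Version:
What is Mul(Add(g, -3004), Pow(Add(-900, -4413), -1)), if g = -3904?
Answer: Rational(628, 483) ≈ 1.3002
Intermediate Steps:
Mul(Add(g, -3004), Pow(Add(-900, -4413), -1)) = Mul(Add(-3904, -3004), Pow(Add(-900, -4413), -1)) = Mul(-6908, Pow(-5313, -1)) = Mul(-6908, Rational(-1, 5313)) = Rational(628, 483)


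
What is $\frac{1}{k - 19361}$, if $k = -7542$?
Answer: $- \frac{1}{26903} \approx -3.7171 \cdot 10^{-5}$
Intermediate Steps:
$\frac{1}{k - 19361} = \frac{1}{-7542 - 19361} = \frac{1}{-26903} = - \frac{1}{26903}$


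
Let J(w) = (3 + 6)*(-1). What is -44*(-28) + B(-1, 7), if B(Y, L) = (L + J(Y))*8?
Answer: 1216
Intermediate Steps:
J(w) = -9 (J(w) = 9*(-1) = -9)
B(Y, L) = -72 + 8*L (B(Y, L) = (L - 9)*8 = (-9 + L)*8 = -72 + 8*L)
-44*(-28) + B(-1, 7) = -44*(-28) + (-72 + 8*7) = -44*(-28) + (-72 + 56) = 1232 - 16 = 1216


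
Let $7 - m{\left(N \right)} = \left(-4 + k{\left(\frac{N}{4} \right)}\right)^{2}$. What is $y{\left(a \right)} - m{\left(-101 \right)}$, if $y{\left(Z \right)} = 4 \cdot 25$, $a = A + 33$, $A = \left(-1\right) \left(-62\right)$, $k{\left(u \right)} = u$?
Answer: $\frac{15177}{16} \approx 948.56$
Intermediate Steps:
$m{\left(N \right)} = 7 - \left(-4 + \frac{N}{4}\right)^{2}$
$A = 62$
$a = 95$ ($a = 62 + 33 = 95$)
$y{\left(Z \right)} = 100$
$y{\left(a \right)} - m{\left(-101 \right)} = 100 - \left(7 - \frac{\left(-16 - 101\right)^{2}}{16}\right) = 100 - \left(7 - \frac{\left(-117\right)^{2}}{16}\right) = 100 - \left(7 - \frac{13689}{16}\right) = 100 - - \frac{13577}{16} = 100 + \frac{13577}{16} = \frac{15177}{16}$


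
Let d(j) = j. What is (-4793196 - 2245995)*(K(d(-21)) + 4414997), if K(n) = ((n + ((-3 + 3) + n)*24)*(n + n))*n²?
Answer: -99527452390977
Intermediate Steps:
K(n) = 50*n⁴ (K(n) = ((n + (0 + n)*24)*(2*n))*n² = ((n + n*24)*(2*n))*n² = ((n + 24*n)*(2*n))*n² = ((25*n)*(2*n))*n² = (50*n²)*n² = 50*n⁴)
(-4793196 - 2245995)*(K(d(-21)) + 4414997) = (-4793196 - 2245995)*(50*(-21)⁴ + 4414997) = -7039191*(50*194481 + 4414997) = -7039191*(9724050 + 4414997) = -7039191*14139047 = -99527452390977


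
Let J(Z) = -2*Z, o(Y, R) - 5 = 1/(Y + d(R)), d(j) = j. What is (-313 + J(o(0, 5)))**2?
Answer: 2614689/25 ≈ 1.0459e+5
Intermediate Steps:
o(Y, R) = 5 + 1/(R + Y) (o(Y, R) = 5 + 1/(Y + R) = 5 + 1/(R + Y))
(-313 + J(o(0, 5)))**2 = (-313 - 2*(1 + 5*5 + 5*0)/(5 + 0))**2 = (-313 - 2*(1 + 25 + 0)/5)**2 = (-313 - 2*26/5)**2 = (-313 - 52/5)**2 = (-1617/5)**2 = 2614689/25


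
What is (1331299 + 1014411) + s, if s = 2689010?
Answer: 5034720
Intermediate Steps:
(1331299 + 1014411) + s = (1331299 + 1014411) + 2689010 = 2345710 + 2689010 = 5034720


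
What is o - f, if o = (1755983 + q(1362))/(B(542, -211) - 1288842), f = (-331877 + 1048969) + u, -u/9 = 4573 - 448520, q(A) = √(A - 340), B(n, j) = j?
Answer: -6074812259578/1289053 - √1022/1289053 ≈ -4.7126e+6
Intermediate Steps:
q(A) = √(-340 + A)
u = 3995523 (u = -9*(4573 - 448520) = -9*(-443947) = 3995523)
f = 4712615 (f = (-331877 + 1048969) + 3995523 = 717092 + 3995523 = 4712615)
o = -1755983/1289053 - √1022/1289053 (o = (1755983 + √(-340 + 1362))/(-211 - 1288842) = (1755983 + √1022)/(-1289053) = (1755983 + √1022)*(-1/1289053) = -1755983/1289053 - √1022/1289053 ≈ -1.3623)
o - f = (-1755983/1289053 - √1022/1289053) - 1*4712615 = (-1755983/1289053 - √1022/1289053) - 4712615 = -6074812259578/1289053 - √1022/1289053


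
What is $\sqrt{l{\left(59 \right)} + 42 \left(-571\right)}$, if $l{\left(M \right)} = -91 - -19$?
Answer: $i \sqrt{24054} \approx 155.09 i$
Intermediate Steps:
$l{\left(M \right)} = -72$ ($l{\left(M \right)} = -91 + 19 = -72$)
$\sqrt{l{\left(59 \right)} + 42 \left(-571\right)} = \sqrt{-72 + 42 \left(-571\right)} = \sqrt{-72 - 23982} = \sqrt{-24054} = i \sqrt{24054}$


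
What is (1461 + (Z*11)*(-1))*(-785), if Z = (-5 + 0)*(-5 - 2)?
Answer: -844660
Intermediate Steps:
Z = 35 (Z = -5*(-7) = 35)
(1461 + (Z*11)*(-1))*(-785) = (1461 + (35*11)*(-1))*(-785) = (1461 + 385*(-1))*(-785) = (1461 - 385)*(-785) = 1076*(-785) = -844660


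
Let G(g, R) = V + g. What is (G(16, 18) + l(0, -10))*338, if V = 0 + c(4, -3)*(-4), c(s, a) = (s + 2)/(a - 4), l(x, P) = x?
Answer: 45968/7 ≈ 6566.9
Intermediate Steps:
c(s, a) = (2 + s)/(-4 + a)
V = 24/7 (V = 0 + ((2 + 4)/(-4 - 3))*(-4) = 0 + (6/(-7))*(-4) = 0 - 1/7*6*(-4) = 0 - 6/7*(-4) = 0 + 24/7 = 24/7 ≈ 3.4286)
G(g, R) = 24/7 + g
(G(16, 18) + l(0, -10))*338 = ((24/7 + 16) + 0)*338 = (136/7 + 0)*338 = (136/7)*338 = 45968/7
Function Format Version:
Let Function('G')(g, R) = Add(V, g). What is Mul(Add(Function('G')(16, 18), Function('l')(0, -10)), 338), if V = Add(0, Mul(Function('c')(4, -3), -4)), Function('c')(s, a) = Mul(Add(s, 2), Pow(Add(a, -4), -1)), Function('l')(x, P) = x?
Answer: Rational(45968, 7) ≈ 6566.9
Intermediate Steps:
Function('c')(s, a) = Mul(Pow(Add(-4, a), -1), Add(2, s)) (Function('c')(s, a) = Mul(Add(2, s), Pow(Add(-4, a), -1)) = Mul(Pow(Add(-4, a), -1), Add(2, s)))
V = Rational(24, 7) (V = Add(0, Mul(Mul(Pow(Add(-4, -3), -1), Add(2, 4)), -4)) = Add(0, Mul(Mul(Pow(-7, -1), 6), -4)) = Add(0, Mul(Mul(Rational(-1, 7), 6), -4)) = Add(0, Mul(Rational(-6, 7), -4)) = Add(0, Rational(24, 7)) = Rational(24, 7) ≈ 3.4286)
Function('G')(g, R) = Add(Rational(24, 7), g)
Mul(Add(Function('G')(16, 18), Function('l')(0, -10)), 338) = Mul(Add(Add(Rational(24, 7), 16), 0), 338) = Mul(Add(Rational(136, 7), 0), 338) = Mul(Rational(136, 7), 338) = Rational(45968, 7)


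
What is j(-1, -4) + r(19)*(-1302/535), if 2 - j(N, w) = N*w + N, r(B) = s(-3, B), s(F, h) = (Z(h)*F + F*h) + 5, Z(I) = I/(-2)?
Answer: 30062/535 ≈ 56.191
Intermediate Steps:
Z(I) = -I/2 (Z(I) = I*(-½) = -I/2)
s(F, h) = 5 + F*h/2 (s(F, h) = ((-h/2)*F + F*h) + 5 = (-F*h/2 + F*h) + 5 = F*h/2 + 5 = 5 + F*h/2)
r(B) = 5 - 3*B/2 (r(B) = 5 + (½)*(-3)*B = 5 - 3*B/2)
j(N, w) = 2 - N - N*w (j(N, w) = 2 - (N*w + N) = 2 - (N + N*w) = 2 + (-N - N*w) = 2 - N - N*w)
j(-1, -4) + r(19)*(-1302/535) = (2 - 1*(-1) - 1*(-1)*(-4)) + (5 - 3/2*19)*(-1302/535) = (2 + 1 - 4) + (5 - 57/2)*(-1302*1/535) = -1 - 47/2*(-1302/535) = -1 + 30597/535 = 30062/535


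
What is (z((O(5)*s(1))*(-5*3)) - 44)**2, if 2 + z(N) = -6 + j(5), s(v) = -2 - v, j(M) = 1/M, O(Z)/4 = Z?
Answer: 67081/25 ≈ 2683.2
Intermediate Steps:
O(Z) = 4*Z
z(N) = -39/5 (z(N) = -2 + (-6 + 1/5) = -2 - 29/5 = -39/5)
(z((O(5)*s(1))*(-5*3)) - 44)**2 = (-39/5 - 44)**2 = (-259/5)**2 = 67081/25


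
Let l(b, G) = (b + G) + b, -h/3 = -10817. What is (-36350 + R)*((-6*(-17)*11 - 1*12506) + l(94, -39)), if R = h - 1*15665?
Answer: 219801540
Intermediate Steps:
h = 32451 (h = -3*(-10817) = 32451)
l(b, G) = G + 2*b (l(b, G) = (G + b) + b = G + 2*b)
R = 16786 (R = 32451 - 1*15665 = 32451 - 15665 = 16786)
(-36350 + R)*((-6*(-17)*11 - 1*12506) + l(94, -39)) = (-36350 + 16786)*((-6*(-17)*11 - 1*12506) + (-39 + 2*94)) = -19564*((102*11 - 12506) + (-39 + 188)) = -19564*((1122 - 12506) + 149) = -19564*(-11384 + 149) = -19564*(-11235) = 219801540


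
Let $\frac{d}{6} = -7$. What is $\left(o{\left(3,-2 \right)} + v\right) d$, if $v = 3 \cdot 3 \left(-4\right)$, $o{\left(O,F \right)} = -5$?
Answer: $1722$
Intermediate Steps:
$d = -42$ ($d = 6 \left(-7\right) = -42$)
$v = -36$ ($v = 9 \left(-4\right) = -36$)
$\left(o{\left(3,-2 \right)} + v\right) d = \left(-5 - 36\right) \left(-42\right) = \left(-41\right) \left(-42\right) = 1722$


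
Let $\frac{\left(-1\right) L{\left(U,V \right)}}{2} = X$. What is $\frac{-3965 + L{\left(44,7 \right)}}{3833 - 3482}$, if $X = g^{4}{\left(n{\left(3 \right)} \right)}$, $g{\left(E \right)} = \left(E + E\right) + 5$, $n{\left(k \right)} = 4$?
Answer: $- \frac{4699}{27} \approx -174.04$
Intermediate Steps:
$g{\left(E \right)} = 5 + 2 E$ ($g{\left(E \right)} = 2 E + 5 = 5 + 2 E$)
$X = 28561$ ($X = \left(5 + 2 \cdot 4\right)^{4} = \left(5 + 8\right)^{4} = 13^{4} = 28561$)
$L{\left(U,V \right)} = -57122$ ($L{\left(U,V \right)} = \left(-2\right) 28561 = -57122$)
$\frac{-3965 + L{\left(44,7 \right)}}{3833 - 3482} = \frac{-3965 - 57122}{3833 - 3482} = - \frac{61087}{351} = \left(-61087\right) \frac{1}{351} = - \frac{4699}{27}$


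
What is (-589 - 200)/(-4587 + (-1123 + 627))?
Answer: 789/5083 ≈ 0.15522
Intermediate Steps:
(-589 - 200)/(-4587 + (-1123 + 627)) = -789/(-4587 - 496) = -789/(-5083) = -789*(-1/5083) = 789/5083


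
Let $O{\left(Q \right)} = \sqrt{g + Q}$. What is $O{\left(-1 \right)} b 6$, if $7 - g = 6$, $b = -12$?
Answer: $0$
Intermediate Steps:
$g = 1$ ($g = 7 - 6 = 1$)
$O{\left(Q \right)} = \sqrt{1 + Q}$
$O{\left(-1 \right)} b 6 = \sqrt{1 - 1} \left(-12\right) 6 = \sqrt{0} \left(-12\right) 6 = 0 \left(-12\right) 6 = 0 \cdot 6 = 0$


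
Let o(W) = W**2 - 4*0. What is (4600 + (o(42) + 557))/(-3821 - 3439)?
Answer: -2307/2420 ≈ -0.95331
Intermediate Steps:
o(W) = W**2 (o(W) = W**2 + 0 = W**2)
(4600 + (o(42) + 557))/(-3821 - 3439) = (4600 + (42**2 + 557))/(-3821 - 3439) = (4600 + (1764 + 557))/(-7260) = (4600 + 2321)*(-1/7260) = 6921*(-1/7260) = -2307/2420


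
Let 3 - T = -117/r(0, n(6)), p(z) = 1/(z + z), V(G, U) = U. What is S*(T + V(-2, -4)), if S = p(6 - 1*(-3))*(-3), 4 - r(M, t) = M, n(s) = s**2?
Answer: -113/24 ≈ -4.7083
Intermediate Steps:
r(M, t) = 4 - M
p(z) = 1/(2*z)
T = 129/4 (T = 3 - (-117)/(4 - 1*0) = 3 - (-117)/(4 + 0) = 3 - (-117)/4 = 3 - 1*(-117/4) = 3 + 117/4 = 129/4 ≈ 32.250)
S = -1/6 (S = (1/(2*(6 - 1*(-3))))*(-3) = (1/(2*(6 + 3)))*(-3) = ((1/2)/9)*(-3) = ((1/2)*(1/9))*(-3) = (1/18)*(-3) = -1/6 ≈ -0.16667)
S*(T + V(-2, -4)) = -(129/4 - 4)/6 = -1/6*113/4 = -113/24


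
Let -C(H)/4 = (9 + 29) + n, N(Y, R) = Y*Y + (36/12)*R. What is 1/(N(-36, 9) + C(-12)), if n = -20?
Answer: 1/1251 ≈ 0.00079936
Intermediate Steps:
N(Y, R) = Y² + 3*R (N(Y, R) = Y² + (36*(1/12))*R = Y² + 3*R)
C(H) = -72 (C(H) = -4*((9 + 29) - 20) = -4*(38 - 20) = -4*18 = -72)
1/(N(-36, 9) + C(-12)) = 1/(((-36)² + 3*9) - 72) = 1/((1296 + 27) - 72) = 1/(1323 - 72) = 1/1251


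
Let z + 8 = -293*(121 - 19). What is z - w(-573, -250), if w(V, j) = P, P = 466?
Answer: -30360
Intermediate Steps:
w(V, j) = 466
z = -29894 (z = -8 - 293*(121 - 19) = -8 - 293*102 = -8 - 29886 = -29894)
z - w(-573, -250) = -29894 - 1*466 = -29894 - 466 = -30360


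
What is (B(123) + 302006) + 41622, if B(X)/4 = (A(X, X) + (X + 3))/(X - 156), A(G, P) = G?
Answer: 3779576/11 ≈ 3.4360e+5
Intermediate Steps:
B(X) = 4*(3 + 2*X)/(-156 + X) (B(X) = 4*((X + (X + 3))/(X - 156)) = 4*((X + (3 + X))/(-156 + X)) = 4*((3 + 2*X)/(-156 + X)) = 4*(3 + 2*X)/(-156 + X))
(B(123) + 302006) + 41622 = (4*(3 + 2*123)/(-156 + 123) + 302006) + 41622 = (4*(3 + 246)/(-33) + 302006) + 41622 = (4*(-1/33)*249 + 302006) + 41622 = (-332/11 + 302006) + 41622 = 3321734/11 + 41622 = 3779576/11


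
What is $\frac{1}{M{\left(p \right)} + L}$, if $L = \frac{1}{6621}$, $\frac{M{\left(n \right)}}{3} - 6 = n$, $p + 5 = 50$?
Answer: $\frac{6621}{1013014} \approx 0.0065359$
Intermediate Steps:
$p = 45$ ($p = -5 + 50 = 45$)
$M{\left(n \right)} = 18 + 3 n$
$L = \frac{1}{6621} \approx 0.00015103$
$\frac{1}{M{\left(p \right)} + L} = \frac{1}{\left(18 + 3 \cdot 45\right) + \frac{1}{6621}} = \frac{1}{\left(18 + 135\right) + \frac{1}{6621}} = \frac{1}{153 + \frac{1}{6621}} = \frac{1}{\frac{1013014}{6621}} = \frac{6621}{1013014}$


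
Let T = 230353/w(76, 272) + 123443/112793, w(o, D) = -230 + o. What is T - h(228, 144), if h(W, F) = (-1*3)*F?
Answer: -18459303003/17370122 ≈ -1062.7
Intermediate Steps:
h(W, F) = -3*F
T = -25963195707/17370122 (T = 230353/(-230 + 76) + 123443/112793 = 230353/(-154) + 123443*(1/112793) = 230353*(-1/154) + 123443/112793 = -230353/154 + 123443/112793 = -25963195707/17370122 ≈ -1494.7)
T - h(228, 144) = -25963195707/17370122 - (-3)*144 = -25963195707/17370122 - 1*(-432) = -25963195707/17370122 + 432 = -18459303003/17370122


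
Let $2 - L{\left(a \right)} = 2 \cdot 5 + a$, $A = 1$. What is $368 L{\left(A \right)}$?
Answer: $-3312$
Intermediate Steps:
$L{\left(a \right)} = -8 - a$ ($L{\left(a \right)} = 2 - \left(2 \cdot 5 + a\right) = 2 - \left(10 + a\right) = -8 - a$)
$368 L{\left(A \right)} = 368 \left(-8 - 1\right) = 368 \left(-9\right) = -3312$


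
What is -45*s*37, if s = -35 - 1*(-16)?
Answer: 31635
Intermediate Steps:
s = -19 (s = -35 + 16 = -19)
-45*s*37 = -45*(-19)*37 = 855*37 = 31635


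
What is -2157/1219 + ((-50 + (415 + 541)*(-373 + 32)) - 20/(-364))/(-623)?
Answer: 36045663838/69108767 ≈ 521.58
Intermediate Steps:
-2157/1219 + ((-50 + (415 + 541)*(-373 + 32)) - 20/(-364))/(-623) = -2157*1/1219 + ((-50 + 956*(-341)) - 20*(-1/364))*(-1/623) = -2157/1219 + ((-50 - 325996) + 5/91)*(-1/623) = -2157/1219 + (-326046 + 5/91)*(-1/623) = -2157/1219 - 29670181/91*(-1/623) = -2157/1219 + 29670181/56693 = 36045663838/69108767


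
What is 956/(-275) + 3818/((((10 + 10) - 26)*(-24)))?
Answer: 456143/19800 ≈ 23.038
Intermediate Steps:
956/(-275) + 3818/((((10 + 10) - 26)*(-24))) = 956*(-1/275) + 3818/(((20 - 26)*(-24))) = -956/275 + 3818/((-6*(-24))) = -956/275 + 3818/144 = -956/275 + 3818*(1/144) = -956/275 + 1909/72 = 456143/19800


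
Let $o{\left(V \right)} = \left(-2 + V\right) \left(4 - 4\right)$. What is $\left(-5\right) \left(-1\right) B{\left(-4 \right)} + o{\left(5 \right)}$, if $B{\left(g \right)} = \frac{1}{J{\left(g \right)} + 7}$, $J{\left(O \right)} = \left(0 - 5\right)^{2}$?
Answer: $\frac{5}{32} \approx 0.15625$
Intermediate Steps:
$o{\left(V \right)} = 0$ ($o{\left(V \right)} = \left(-2 + V\right) 0 = 0$)
$J{\left(O \right)} = 25$ ($J{\left(O \right)} = \left(-5\right)^{2} = 25$)
$B{\left(g \right)} = \frac{1}{32}$ ($B{\left(g \right)} = \frac{1}{25 + 7} = \frac{1}{32}$)
$\left(-5\right) \left(-1\right) B{\left(-4 \right)} + o{\left(5 \right)} = \left(-5\right) \left(-1\right) \frac{1}{32} + 0 = 5 \cdot \frac{1}{32} + 0 = \frac{5}{32} + 0 = \frac{5}{32}$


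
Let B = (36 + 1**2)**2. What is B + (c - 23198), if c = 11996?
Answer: -9833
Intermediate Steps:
B = 1369 (B = (36 + 1)**2 = 37**2 = 1369)
B + (c - 23198) = 1369 + (11996 - 23198) = 1369 - 11202 = -9833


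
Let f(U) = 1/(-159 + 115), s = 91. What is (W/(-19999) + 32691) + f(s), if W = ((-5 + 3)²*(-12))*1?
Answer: 28766623709/879956 ≈ 32691.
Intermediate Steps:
f(U) = -1/44 (f(U) = 1/(-44) = -1/44)
W = -48 (W = ((-2)²*(-12))*1 = (4*(-12))*1 = -48*1 = -48)
(W/(-19999) + 32691) + f(s) = (-48/(-19999) + 32691) - 1/44 = (-48*(-1/19999) + 32691) - 1/44 = (48/19999 + 32691) - 1/44 = 653787357/19999 - 1/44 = 28766623709/879956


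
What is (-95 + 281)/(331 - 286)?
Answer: 62/15 ≈ 4.1333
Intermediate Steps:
(-95 + 281)/(331 - 286) = 186/45 = 186*(1/45) = 62/15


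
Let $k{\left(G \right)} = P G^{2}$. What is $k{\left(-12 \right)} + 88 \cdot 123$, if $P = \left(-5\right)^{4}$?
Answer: $100824$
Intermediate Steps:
$P = 625$
$k{\left(G \right)} = 625 G^{2}$
$k{\left(-12 \right)} + 88 \cdot 123 = 625 \left(-12\right)^{2} + 88 \cdot 123 = 625 \cdot 144 + 10824 = 90000 + 10824 = 100824$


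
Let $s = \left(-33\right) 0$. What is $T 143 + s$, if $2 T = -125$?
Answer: $- \frac{17875}{2} \approx -8937.5$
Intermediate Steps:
$T = - \frac{125}{2}$ ($T = \frac{1}{2} \left(-125\right) = - \frac{125}{2} \approx -62.5$)
$s = 0$
$T 143 + s = \left(- \frac{125}{2}\right) 143 + 0 = - \frac{17875}{2} + 0 = - \frac{17875}{2}$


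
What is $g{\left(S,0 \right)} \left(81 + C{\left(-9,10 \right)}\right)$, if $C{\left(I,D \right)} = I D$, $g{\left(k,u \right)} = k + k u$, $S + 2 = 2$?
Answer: $0$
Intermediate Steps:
$S = 0$ ($S = -2 + 2 = 0$)
$C{\left(I,D \right)} = D I$
$g{\left(S,0 \right)} \left(81 + C{\left(-9,10 \right)}\right) = 0 \left(1 + 0\right) \left(81 + 10 \left(-9\right)\right) = 0 \cdot 1 \left(81 - 90\right) = 0 \left(-9\right) = 0$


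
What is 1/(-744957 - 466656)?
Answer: -1/1211613 ≈ -8.2535e-7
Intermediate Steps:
1/(-744957 - 466656) = 1/(-1211613) = -1/1211613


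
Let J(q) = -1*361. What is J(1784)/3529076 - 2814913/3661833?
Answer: -9935363832101/12922886956308 ≈ -0.76882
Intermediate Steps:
J(q) = -361
J(1784)/3529076 - 2814913/3661833 = -361/3529076 - 2814913/3661833 = -9935363832101/12922886956308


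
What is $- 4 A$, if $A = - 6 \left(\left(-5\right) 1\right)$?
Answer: $-120$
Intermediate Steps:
$A = 30$ ($A = \left(-6\right) \left(-5\right) = 30$)
$- 4 A = \left(-4\right) 30 = -120$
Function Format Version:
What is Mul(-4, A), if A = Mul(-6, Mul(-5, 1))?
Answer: -120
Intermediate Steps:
A = 30 (A = Mul(-6, -5) = 30)
Mul(-4, A) = Mul(-4, 30) = -120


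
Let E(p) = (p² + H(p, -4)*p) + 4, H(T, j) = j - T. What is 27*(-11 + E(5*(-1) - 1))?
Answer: 459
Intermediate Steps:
E(p) = 4 + p² + p*(-4 - p) (E(p) = (p² + (-4 - p)*p) + 4 = (p² + p*(-4 - p)) + 4 = 4 + p² + p*(-4 - p))
27*(-11 + E(5*(-1) - 1)) = 27*(-11 + (4 - 4*(5*(-1) - 1))) = 27*(-11 + (4 - 4*(-5 - 1))) = 27*(-11 + (4 - 4*(-6))) = 27*(-11 + (4 + 24)) = 27*(-11 + 28) = 27*17 = 459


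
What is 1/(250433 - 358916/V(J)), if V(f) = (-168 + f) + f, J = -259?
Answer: 343/86077977 ≈ 3.9848e-6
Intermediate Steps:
V(f) = -168 + 2*f
1/(250433 - 358916/V(J)) = 1/(250433 - 358916/(-168 + 2*(-259))) = 1/(250433 - 358916/(-168 - 518)) = 1/(250433 - 358916/(-686)) = 1/(250433 - 358916*(-1/686)) = 1/(250433 + 179458/343) = 1/(86077977/343) = 343/86077977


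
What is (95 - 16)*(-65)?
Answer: -5135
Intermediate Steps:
(95 - 16)*(-65) = 79*(-65) = -5135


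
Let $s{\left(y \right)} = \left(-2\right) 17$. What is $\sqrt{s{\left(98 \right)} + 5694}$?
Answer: $2 \sqrt{1415} \approx 75.233$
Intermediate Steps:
$s{\left(y \right)} = -34$
$\sqrt{s{\left(98 \right)} + 5694} = \sqrt{-34 + 5694} = \sqrt{5660} = 2 \sqrt{1415}$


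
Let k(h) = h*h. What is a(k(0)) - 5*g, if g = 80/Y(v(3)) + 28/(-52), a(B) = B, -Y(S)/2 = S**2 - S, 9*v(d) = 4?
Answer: -10495/13 ≈ -807.31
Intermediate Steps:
v(d) = 4/9 (v(d) = (1/9)*4 = 4/9)
k(h) = h**2
Y(S) = -2*S**2 + 2*S (Y(S) = -2*(S**2 - S) = -2*S**2 + 2*S)
g = 2099/13 (g = 80/((2*(4/9)*(1 - 1*4/9))) + 28/(-52) = 80/((2*(4/9)*(1 - 4/9))) + 28*(-1/52) = 80/((2*(4/9)*(5/9))) - 7/13 = 80/(40/81) - 7/13 = 80*(81/40) - 7/13 = 162 - 7/13 = 2099/13 ≈ 161.46)
a(k(0)) - 5*g = 0**2 - 5*2099/13 = 0 - 10495/13 = -10495/13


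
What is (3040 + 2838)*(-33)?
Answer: -193974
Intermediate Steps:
(3040 + 2838)*(-33) = 5878*(-33) = -193974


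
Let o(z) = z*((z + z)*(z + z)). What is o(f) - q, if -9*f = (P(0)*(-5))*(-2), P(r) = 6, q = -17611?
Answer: 443497/27 ≈ 16426.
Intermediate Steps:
f = -20/3 (f = -6*(-5)*(-2)/9 = -(-10)*(-2)/3 = -1/9*60 = -20/3 ≈ -6.6667)
o(z) = 4*z**3 (o(z) = z*((2*z)*(2*z)) = z*(4*z**2) = 4*z**3)
o(f) - q = 4*(-20/3)**3 - 1*(-17611) = 4*(-8000/27) + 17611 = -32000/27 + 17611 = 443497/27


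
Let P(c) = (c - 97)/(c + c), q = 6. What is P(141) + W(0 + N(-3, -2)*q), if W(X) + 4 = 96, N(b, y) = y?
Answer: 12994/141 ≈ 92.156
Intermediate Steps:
P(c) = (-97 + c)/(2*c) (P(c) = (-97 + c)/((2*c)) = (-97 + c)*(1/(2*c)) = (-97 + c)/(2*c))
W(X) = 92 (W(X) = -4 + 96 = 92)
P(141) + W(0 + N(-3, -2)*q) = (½)*(-97 + 141)/141 + 92 = (½)*(1/141)*44 + 92 = 22/141 + 92 = 12994/141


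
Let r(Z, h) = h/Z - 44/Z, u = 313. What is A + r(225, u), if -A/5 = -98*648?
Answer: 71442269/225 ≈ 3.1752e+5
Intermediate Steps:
A = 317520 (A = -(-490)*648 = -5*(-63504) = 317520)
r(Z, h) = -44/Z + h/Z
A + r(225, u) = 317520 + (-44 + 313)/225 = 317520 + (1/225)*269 = 317520 + 269/225 = 71442269/225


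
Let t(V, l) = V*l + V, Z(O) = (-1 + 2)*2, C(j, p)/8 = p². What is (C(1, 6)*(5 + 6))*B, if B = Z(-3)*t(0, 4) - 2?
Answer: -6336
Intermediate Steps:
C(j, p) = 8*p²
Z(O) = 2 (Z(O) = 1*2 = 2)
t(V, l) = V + V*l
B = -2 (B = 2*(0*(1 + 4)) - 2 = 2*(0*5) - 2 = 2*0 - 2 = 0 - 2 = -2)
(C(1, 6)*(5 + 6))*B = ((8*6²)*(5 + 6))*(-2) = ((8*36)*11)*(-2) = (288*11)*(-2) = 3168*(-2) = -6336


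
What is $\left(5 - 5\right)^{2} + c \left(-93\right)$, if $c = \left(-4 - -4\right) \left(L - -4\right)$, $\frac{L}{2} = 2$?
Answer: $0$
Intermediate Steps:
$L = 4$ ($L = 2 \cdot 2 = 4$)
$c = 0$ ($c = \left(-4 - -4\right) \left(4 - -4\right) = \left(-4 + 4\right) \left(4 + 4\right) = 0 \cdot 8 = 0$)
$\left(5 - 5\right)^{2} + c \left(-93\right) = \left(5 - 5\right)^{2} + 0 \left(-93\right) = 0^{2} + 0 = 0 + 0 = 0$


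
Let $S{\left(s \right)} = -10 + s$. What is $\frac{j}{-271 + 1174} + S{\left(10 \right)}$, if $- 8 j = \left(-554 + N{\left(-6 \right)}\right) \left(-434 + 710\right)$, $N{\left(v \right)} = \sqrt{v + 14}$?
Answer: $\frac{6371}{301} - \frac{23 \sqrt{2}}{301} \approx 21.058$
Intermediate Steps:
$N{\left(v \right)} = \sqrt{14 + v}$
$j = 19113 - 69 \sqrt{2}$ ($j = - \frac{\left(-554 + \sqrt{14 - 6}\right) \left(-434 + 710\right)}{8} = - \frac{\left(-554 + \sqrt{8}\right) 276}{8} = - \frac{\left(-554 + 2 \sqrt{2}\right) 276}{8} = - \frac{-152904 + 552 \sqrt{2}}{8} = 19113 - 69 \sqrt{2} \approx 19015.0$)
$\frac{j}{-271 + 1174} + S{\left(10 \right)} = \frac{19113 - 69 \sqrt{2}}{-271 + 1174} + \left(-10 + 10\right) = \frac{19113 - 69 \sqrt{2}}{903} + 0 = \left(19113 - 69 \sqrt{2}\right) \frac{1}{903} + 0 = \left(\frac{6371}{301} - \frac{23 \sqrt{2}}{301}\right) + 0 = \frac{6371}{301} - \frac{23 \sqrt{2}}{301}$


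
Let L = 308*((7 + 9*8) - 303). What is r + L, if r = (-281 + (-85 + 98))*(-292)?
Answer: 9264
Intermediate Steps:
L = -68992 (L = 308*((7 + 72) - 303) = 308*(79 - 303) = 308*(-224) = -68992)
r = 78256 (r = (-281 + 13)*(-292) = -268*(-292) = 78256)
r + L = 78256 - 68992 = 9264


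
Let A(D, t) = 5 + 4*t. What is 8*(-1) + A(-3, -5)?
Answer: -23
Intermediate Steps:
8*(-1) + A(-3, -5) = 8*(-1) + (5 + 4*(-5)) = -8 + (5 - 20) = -8 - 15 = -23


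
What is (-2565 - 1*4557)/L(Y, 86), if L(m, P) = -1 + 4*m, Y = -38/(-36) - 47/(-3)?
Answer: -64098/593 ≈ -108.09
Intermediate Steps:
Y = 301/18 (Y = -38*(-1/36) - 47*(-⅓) = 19/18 + 47/3 = 301/18 ≈ 16.722)
(-2565 - 1*4557)/L(Y, 86) = (-2565 - 1*4557)/(-1 + 4*(301/18)) = (-2565 - 4557)/(-1 + 602/9) = -7122/593/9 = -7122*9/593 = -64098/593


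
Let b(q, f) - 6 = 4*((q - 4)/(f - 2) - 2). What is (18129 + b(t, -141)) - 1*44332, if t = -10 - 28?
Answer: -3747147/143 ≈ -26204.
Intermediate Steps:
t = -38
b(q, f) = -2 + 4*(-4 + q)/(-2 + f) (b(q, f) = 6 + 4*((q - 4)/(f - 2) - 2) = 6 + 4*((-4 + q)/(-2 + f) - 2) = 6 + 4*(-2 + (-4 + q)/(-2 + f)) = 6 + (-8 + 4*(-4 + q)/(-2 + f)) = -2 + 4*(-4 + q)/(-2 + f))
(18129 + b(t, -141)) - 1*44332 = (18129 + 2*(-6 - 1*(-141) + 2*(-38))/(-2 - 141)) - 1*44332 = (18129 + 2*(-6 + 141 - 76)/(-143)) - 44332 = (18129 + 2*(-1/143)*59) - 44332 = (18129 - 118/143) - 44332 = 2592329/143 - 44332 = -3747147/143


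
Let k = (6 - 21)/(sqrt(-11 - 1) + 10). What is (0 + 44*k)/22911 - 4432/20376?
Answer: -59932997/272320146 + 55*I*sqrt(3)/106918 ≈ -0.22008 + 0.00089099*I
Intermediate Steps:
k = -15/(10 + 2*I*sqrt(3)) (k = -15/(sqrt(-12) + 10) = -15/(2*I*sqrt(3) + 10) = -15/(10 + 2*I*sqrt(3)) ≈ -1.3393 + 0.46394*I)
(0 + 44*k)/22911 - 4432/20376 = (0 + 44*(-75/56 + 15*I*sqrt(3)/56))/22911 - 4432/20376 = (0 + (-825/14 + 165*I*sqrt(3)/14))*(1/22911) - 4432*1/20376 = (-825/14 + 165*I*sqrt(3)/14)*(1/22911) - 554/2547 = (-275/106918 + 55*I*sqrt(3)/106918) - 554/2547 = -59932997/272320146 + 55*I*sqrt(3)/106918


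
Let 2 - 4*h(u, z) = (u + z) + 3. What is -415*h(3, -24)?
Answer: -2075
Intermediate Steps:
h(u, z) = -1/4 - u/4 - z/4 (h(u, z) = 1/2 - ((u + z) + 3)/4 = 1/2 - (3 + u + z)/4 = 1/2 + (-3/4 - u/4 - z/4) = -1/4 - u/4 - z/4)
-415*h(3, -24) = -415*(-1/4 - 1/4*3 - 1/4*(-24)) = -415*(-1/4 - 3/4 + 6) = -415*5 = -2075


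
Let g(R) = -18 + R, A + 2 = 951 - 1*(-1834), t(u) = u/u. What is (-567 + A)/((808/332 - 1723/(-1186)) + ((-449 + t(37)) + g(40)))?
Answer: -218138608/41552007 ≈ -5.2498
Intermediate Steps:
t(u) = 1
A = 2783 (A = -2 + (951 - 1*(-1834)) = -2 + (951 + 1834) = -2 + 2785 = 2783)
(-567 + A)/((808/332 - 1723/(-1186)) + ((-449 + t(37)) + g(40))) = (-567 + 2783)/((808/332 - 1723/(-1186)) + ((-449 + 1) + (-18 + 40))) = 2216/((808*(1/332) - 1723*(-1/1186)) + (-448 + 22)) = 2216/((202/83 + 1723/1186) - 426) = 2216/(382581/98438 - 426) = 2216/(-41552007/98438) = 2216*(-98438/41552007) = -218138608/41552007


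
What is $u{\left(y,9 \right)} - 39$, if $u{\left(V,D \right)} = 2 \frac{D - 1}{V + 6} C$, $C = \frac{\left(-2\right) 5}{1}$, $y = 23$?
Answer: $- \frac{1291}{29} \approx -44.517$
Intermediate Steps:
$C = -10$ ($C = \left(-10\right) 1 = -10$)
$u{\left(V,D \right)} = - \frac{20 \left(-1 + D\right)}{6 + V}$ ($u{\left(V,D \right)} = 2 \frac{D - 1}{V + 6} \left(-10\right) = 2 \frac{-1 + D}{6 + V} \left(-10\right) = \frac{2 \left(-1 + D\right)}{6 + V} \left(-10\right) = - \frac{20 \left(-1 + D\right)}{6 + V}$)
$u{\left(y,9 \right)} - 39 = \frac{20 \left(1 - 9\right)}{6 + 23} - 39 = \frac{20 \left(1 - 9\right)}{29} - 39 = 20 \cdot \frac{1}{29} \left(-8\right) - 39 = - \frac{160}{29} - 39 = - \frac{1291}{29}$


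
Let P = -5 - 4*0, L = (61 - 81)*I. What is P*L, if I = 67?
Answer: 6700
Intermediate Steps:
L = -1340 (L = (61 - 81)*67 = -20*67 = -1340)
P = -5 (P = -5 + 0 = -5)
P*L = -5*(-1340) = 6700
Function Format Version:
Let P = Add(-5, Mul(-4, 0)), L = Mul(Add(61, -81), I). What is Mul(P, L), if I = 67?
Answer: 6700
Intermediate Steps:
L = -1340 (L = Mul(Add(61, -81), 67) = Mul(-20, 67) = -1340)
P = -5 (P = Add(-5, 0) = -5)
Mul(P, L) = Mul(-5, -1340) = 6700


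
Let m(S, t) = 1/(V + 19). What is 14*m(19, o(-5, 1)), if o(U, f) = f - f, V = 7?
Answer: 7/13 ≈ 0.53846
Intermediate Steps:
o(U, f) = 0
m(S, t) = 1/26 (m(S, t) = 1/(7 + 19) = 1/26)
14*m(19, o(-5, 1)) = 14*(1/26) = 7/13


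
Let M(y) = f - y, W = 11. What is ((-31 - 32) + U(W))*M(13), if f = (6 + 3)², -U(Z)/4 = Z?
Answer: -7276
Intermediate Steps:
U(Z) = -4*Z
f = 81 (f = 9² = 81)
M(y) = 81 - y
((-31 - 32) + U(W))*M(13) = ((-31 - 32) - 4*11)*(81 - 1*13) = (-63 - 44)*(81 - 13) = -107*68 = -7276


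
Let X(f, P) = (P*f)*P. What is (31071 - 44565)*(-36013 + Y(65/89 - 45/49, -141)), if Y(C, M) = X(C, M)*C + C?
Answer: 9061792953890742/19018321 ≈ 4.7648e+8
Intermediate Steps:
X(f, P) = f*P**2
Y(C, M) = C + C**2*M**2 (Y(C, M) = (C*M**2)*C + C = C**2*M**2 + C = C + C**2*M**2)
(31071 - 44565)*(-36013 + Y(65/89 - 45/49, -141)) = (31071 - 44565)*(-36013 + (65/89 - 45/49)*(1 + (65/89 - 45/49)*(-141)**2)) = -13494*(-36013 + (65*(1/89) - 45*1/49)*(1 + (65*(1/89) - 45*1/49)*19881)) = -13494*(-36013 + (65/89 - 45/49)*(1 + (65/89 - 45/49)*19881)) = -13494*(-36013 - 820*(1 - 820/4361*19881)/4361) = -13494*(-36013 - 820*(1 - 16302420/4361)/4361) = -13494*(-36013 - 820/4361*(-16298059/4361)) = -13494*(-36013 + 13364408380/19018321) = -13494*(-671542385793/19018321) = 9061792953890742/19018321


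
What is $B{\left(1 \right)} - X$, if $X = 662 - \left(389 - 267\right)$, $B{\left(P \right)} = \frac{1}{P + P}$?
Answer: $- \frac{1079}{2} \approx -539.5$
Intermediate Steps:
$B{\left(P \right)} = \frac{1}{2 P}$
$X = 540$ ($X = 662 - \left(389 - 267\right) = 662 - 122 = 540$)
$B{\left(1 \right)} - X = \frac{1}{2 \cdot 1} - 540 = \frac{1}{2} \cdot 1 - 540 = \frac{1}{2} - 540 = - \frac{1079}{2}$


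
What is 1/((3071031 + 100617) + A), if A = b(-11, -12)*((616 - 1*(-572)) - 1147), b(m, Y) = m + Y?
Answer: 1/3170705 ≈ 3.1539e-7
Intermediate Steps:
b(m, Y) = Y + m
A = -943 (A = (-12 - 11)*((616 - 1*(-572)) - 1147) = -23*((616 + 572) - 1147) = -23*(1188 - 1147) = -23*41 = -943)
1/((3071031 + 100617) + A) = 1/((3071031 + 100617) - 943) = 1/(3171648 - 943) = 1/3170705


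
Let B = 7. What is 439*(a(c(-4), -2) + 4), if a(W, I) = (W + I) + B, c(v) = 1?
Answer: 4390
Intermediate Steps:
a(W, I) = 7 + I + W (a(W, I) = (W + I) + 7 = (I + W) + 7 = 7 + I + W)
439*(a(c(-4), -2) + 4) = 439*((7 - 2 + 1) + 4) = 439*(6 + 4) = 439*10 = 4390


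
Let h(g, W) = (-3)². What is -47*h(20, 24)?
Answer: -423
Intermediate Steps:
h(g, W) = 9
-47*h(20, 24) = -47*9 = -423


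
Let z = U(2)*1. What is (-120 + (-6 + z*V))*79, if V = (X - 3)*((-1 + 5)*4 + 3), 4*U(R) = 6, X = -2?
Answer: -42423/2 ≈ -21212.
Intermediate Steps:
U(R) = 3/2 (U(R) = (¼)*6 = 3/2)
V = -95 (V = (-2 - 3)*((-1 + 5)*4 + 3) = -5*(4*4 + 3) = -5*(16 + 3) = -5*19 = -95)
z = 3/2 (z = (3/2)*1 = 3/2 ≈ 1.5000)
(-120 + (-6 + z*V))*79 = (-120 + (-6 + (3/2)*(-95)))*79 = (-120 + (-6 - 285/2))*79 = (-120 - 297/2)*79 = -537/2*79 = -42423/2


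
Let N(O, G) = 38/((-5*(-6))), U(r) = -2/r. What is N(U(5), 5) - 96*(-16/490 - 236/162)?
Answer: 190847/1323 ≈ 144.25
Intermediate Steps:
N(O, G) = 19/15 (N(O, G) = 38/30 = 38*(1/30) = 19/15)
N(U(5), 5) - 96*(-16/490 - 236/162) = 19/15 - 96*(-16/490 - 236/162) = 19/15 - 96*(-16*1/490 - 236*1/162) = 19/15 - 96*(-8/245 - 118/81) = 19/15 - 96*(-29558/19845) = 19/15 + 945856/6615 = 190847/1323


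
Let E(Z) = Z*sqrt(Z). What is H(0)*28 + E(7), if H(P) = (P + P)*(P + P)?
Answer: 7*sqrt(7) ≈ 18.520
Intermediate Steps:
E(Z) = Z**(3/2)
H(P) = 4*P**2 (H(P) = (2*P)*(2*P) = 4*P**2)
H(0)*28 + E(7) = (4*0**2)*28 + 7**(3/2) = (4*0)*28 + 7*sqrt(7) = 0*28 + 7*sqrt(7) = 0 + 7*sqrt(7) = 7*sqrt(7)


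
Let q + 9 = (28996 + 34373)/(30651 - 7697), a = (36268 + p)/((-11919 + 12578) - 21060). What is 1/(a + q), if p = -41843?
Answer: -20360198/121469629 ≈ -0.16762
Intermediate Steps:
a = 5575/20401 (a = (36268 - 41843)/((-11919 + 12578) - 21060) = -5575/(659 - 21060) = -5575/(-20401) = -5575*(-1/20401) = 5575/20401 ≈ 0.27327)
q = -143217/22954 (q = -9 + (28996 + 34373)/(30651 - 7697) = -9 + 63369/22954 = -143217/22954 ≈ -6.2393)
1/(a + q) = 1/(5575/20401 - 143217/22954) = 1/(-121469629/20360198) = -20360198/121469629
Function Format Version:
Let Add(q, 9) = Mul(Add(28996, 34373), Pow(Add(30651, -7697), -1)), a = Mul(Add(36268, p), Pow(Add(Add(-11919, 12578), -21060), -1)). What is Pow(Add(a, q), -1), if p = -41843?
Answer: Rational(-20360198, 121469629) ≈ -0.16762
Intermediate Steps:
a = Rational(5575, 20401) (a = Mul(Add(36268, -41843), Pow(Add(Add(-11919, 12578), -21060), -1)) = Mul(-5575, Pow(Add(659, -21060), -1)) = Mul(-5575, Pow(-20401, -1)) = Mul(-5575, Rational(-1, 20401)) = Rational(5575, 20401) ≈ 0.27327)
q = Rational(-143217, 22954) (q = Add(-9, Mul(Add(28996, 34373), Pow(Add(30651, -7697), -1))) = Add(-9, Mul(63369, Pow(22954, -1))) = Add(-9, Mul(63369, Rational(1, 22954))) = Add(-9, Rational(63369, 22954)) = Rational(-143217, 22954) ≈ -6.2393)
Pow(Add(a, q), -1) = Pow(Add(Rational(5575, 20401), Rational(-143217, 22954)), -1) = Pow(Rational(-121469629, 20360198), -1) = Rational(-20360198, 121469629)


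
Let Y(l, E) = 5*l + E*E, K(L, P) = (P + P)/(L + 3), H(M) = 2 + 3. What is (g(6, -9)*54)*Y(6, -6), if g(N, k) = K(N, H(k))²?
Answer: 4400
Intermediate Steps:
H(M) = 5
K(L, P) = 2*P/(3 + L) (K(L, P) = (2*P)/(3 + L) = 2*P/(3 + L))
Y(l, E) = E² + 5*l (Y(l, E) = 5*l + E² = E² + 5*l)
g(N, k) = 100/(3 + N)² (g(N, k) = (2*5/(3 + N))² = (10/(3 + N))² = 100/(3 + N)²)
(g(6, -9)*54)*Y(6, -6) = ((100/(3 + 6)²)*54)*((-6)² + 5*6) = ((100/9²)*54)*(36 + 30) = ((100*(1/81))*54)*66 = ((100/81)*54)*66 = (200/3)*66 = 4400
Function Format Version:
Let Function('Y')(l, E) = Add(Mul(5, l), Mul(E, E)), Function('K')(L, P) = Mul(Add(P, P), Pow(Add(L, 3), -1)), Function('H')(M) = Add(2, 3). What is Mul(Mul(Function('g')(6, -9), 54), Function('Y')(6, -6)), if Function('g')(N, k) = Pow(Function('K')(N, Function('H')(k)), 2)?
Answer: 4400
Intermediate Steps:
Function('H')(M) = 5
Function('K')(L, P) = Mul(2, P, Pow(Add(3, L), -1)) (Function('K')(L, P) = Mul(Mul(2, P), Pow(Add(3, L), -1)) = Mul(2, P, Pow(Add(3, L), -1)))
Function('Y')(l, E) = Add(Pow(E, 2), Mul(5, l)) (Function('Y')(l, E) = Add(Mul(5, l), Pow(E, 2)) = Add(Pow(E, 2), Mul(5, l)))
Function('g')(N, k) = Mul(100, Pow(Add(3, N), -2)) (Function('g')(N, k) = Pow(Mul(2, 5, Pow(Add(3, N), -1)), 2) = Pow(Mul(10, Pow(Add(3, N), -1)), 2) = Mul(100, Pow(Add(3, N), -2)))
Mul(Mul(Function('g')(6, -9), 54), Function('Y')(6, -6)) = Mul(Mul(Mul(100, Pow(Add(3, 6), -2)), 54), Add(Pow(-6, 2), Mul(5, 6))) = Mul(Mul(Mul(100, Pow(9, -2)), 54), Add(36, 30)) = Mul(Mul(Mul(100, Rational(1, 81)), 54), 66) = Mul(Mul(Rational(100, 81), 54), 66) = Mul(Rational(200, 3), 66) = 4400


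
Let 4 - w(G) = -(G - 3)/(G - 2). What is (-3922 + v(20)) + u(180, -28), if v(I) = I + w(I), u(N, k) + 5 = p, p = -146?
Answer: -72865/18 ≈ -4048.1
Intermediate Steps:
w(G) = 4 + (-3 + G)/(-2 + G) (w(G) = 4 - (-1)*(G - 3)/(G - 2) = 4 - (-1)*(-3 + G)/(-2 + G) = 4 + (-3 + G)/(-2 + G))
u(N, k) = -151 (u(N, k) = -5 - 146 = -151)
v(I) = I + (-11 + 5*I)/(-2 + I)
(-3922 + v(20)) + u(180, -28) = (-3922 + (-11 + 20**2 + 3*20)/(-2 + 20)) - 151 = (-3922 + (-11 + 400 + 60)/18) - 151 = (-3922 + (1/18)*449) - 151 = (-3922 + 449/18) - 151 = -70147/18 - 151 = -72865/18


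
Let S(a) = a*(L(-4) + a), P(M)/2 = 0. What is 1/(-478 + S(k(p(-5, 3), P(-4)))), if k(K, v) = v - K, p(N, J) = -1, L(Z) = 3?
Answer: -1/474 ≈ -0.0021097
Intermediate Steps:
P(M) = 0 (P(M) = 2*0 = 0)
S(a) = a*(3 + a)
1/(-478 + S(k(p(-5, 3), P(-4)))) = 1/(-478 + (0 - 1*(-1))*(3 + (0 - 1*(-1)))) = 1/(-478 + (0 + 1)*(3 + (0 + 1))) = 1/(-478 + 1*(3 + 1)) = 1/(-478 + 1*4) = 1/(-478 + 4) = 1/(-474) = -1/474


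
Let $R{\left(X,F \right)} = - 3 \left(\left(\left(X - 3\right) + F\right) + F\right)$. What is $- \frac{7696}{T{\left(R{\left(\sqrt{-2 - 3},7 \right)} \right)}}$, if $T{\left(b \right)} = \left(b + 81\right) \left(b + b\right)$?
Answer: $- \frac{3848 i}{- 1629 i + 45 \sqrt{5}} \approx 2.3532 - 0.14536 i$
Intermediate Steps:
$R{\left(X,F \right)} = 9 - 6 F - 3 X$ ($R{\left(X,F \right)} = - 3 \left(\left(\left(-3 + X\right) + F\right) + F\right) = - 3 \left(\left(-3 + F + X\right) + F\right) = - 3 \left(-3 + X + 2 F\right) = 9 - 6 F - 3 X$)
$T{\left(b \right)} = 2 b \left(81 + b\right)$ ($T{\left(b \right)} = \left(81 + b\right) 2 b = 2 b \left(81 + b\right)$)
$- \frac{7696}{T{\left(R{\left(\sqrt{-2 - 3},7 \right)} \right)}} = - \frac{7696}{2 \left(9 - 42 - 3 \sqrt{-2 - 3}\right) \left(81 - \left(33 + 3 \sqrt{-2 - 3}\right)\right)} = - \frac{7696}{2 \left(9 - 42 - 3 \sqrt{-5}\right) \left(81 - \left(33 + 3 i \sqrt{5}\right)\right)} = - \frac{7696}{2 \left(9 - 42 - 3 i \sqrt{5}\right) \left(81 - \left(33 + 3 i \sqrt{5}\right)\right)} = - \frac{7696}{2 \left(-33 - 3 i \sqrt{5}\right) \left(81 - \left(33 + 3 i \sqrt{5}\right)\right)} = - \frac{7696}{2 \left(-33 - 3 i \sqrt{5}\right) \left(48 - 3 i \sqrt{5}\right)} = - 7696 \frac{1}{2 \left(-33 - 3 i \sqrt{5}\right) \left(48 - 3 i \sqrt{5}\right)} = - \frac{3848}{\left(-33 - 3 i \sqrt{5}\right) \left(48 - 3 i \sqrt{5}\right)}$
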